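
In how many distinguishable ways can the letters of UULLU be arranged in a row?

10

UULLU has 5 letters with L appearing twice and U appearing 3 times.
Dividing 5! = 120 by 3!·2! = 12 for the repeated letters gives 10.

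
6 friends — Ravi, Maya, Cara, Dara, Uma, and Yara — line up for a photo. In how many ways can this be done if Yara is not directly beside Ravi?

There are 6! = 720 arrangements in all. If Yara and Ravi are adjacent, merging them into one block gives 2·(5)! = 240 arrangements.
Complementary counting: 720 − 240 = 480.

480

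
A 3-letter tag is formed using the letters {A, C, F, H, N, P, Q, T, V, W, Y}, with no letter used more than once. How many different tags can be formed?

990

This is a permutation of 3 out of 11: P(11,3) = 11!/8!.
11 × 10 × 9 = 990.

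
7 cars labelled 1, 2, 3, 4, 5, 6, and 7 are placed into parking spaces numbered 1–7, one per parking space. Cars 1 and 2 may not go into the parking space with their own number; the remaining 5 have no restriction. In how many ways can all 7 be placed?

3720

Let Aᵢ (for i ∈ {1, 2}) be the placements that put car i in its forbidden parking space. Any j of these fix j positions, leaving (7−j)! ways to fill the rest, and there are C(2,j) ways to pick which j.
By inclusion–exclusion, the number of valid placements is Σ_{j=0}^{2} (−1)^j C(2,j)·(7−j)!.
Computing: 5040 − 1440 + 120 = 3720.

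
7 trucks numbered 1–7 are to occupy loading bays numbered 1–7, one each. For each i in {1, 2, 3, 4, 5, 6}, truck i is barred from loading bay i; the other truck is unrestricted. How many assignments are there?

2119

Let Aᵢ (for 1 ≤ i ≤ 6) be the placements that put truck i in its forbidden loading bay. Any j of these fix j positions, leaving (7−j)! ways to fill the rest, and there are C(6,j) ways to pick which j.
By inclusion–exclusion, the number of valid placements is Σ_{j=0}^{6} (−1)^j C(6,j)·(7−j)!.
Computing: 5040 − 4320 + 1800 − 480 + 90 − 12 + 1 = 2119.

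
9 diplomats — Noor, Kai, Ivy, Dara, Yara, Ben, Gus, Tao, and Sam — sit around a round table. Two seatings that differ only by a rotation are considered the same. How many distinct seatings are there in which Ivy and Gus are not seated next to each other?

All circular seatings of 9 people number (8)! = 40320.
Those with Ivy next to Gus: fuse the pair into one unit and seat 8 units around a circle — 2·(7)! = 10080.
Subtracting, 40320 − 10080 = 30240.

30240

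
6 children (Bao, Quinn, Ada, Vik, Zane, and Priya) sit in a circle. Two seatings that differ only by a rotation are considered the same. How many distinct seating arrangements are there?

Fix one person's seat to break rotational symmetry; the remaining 5 people can be arranged in (5)! = 120 ways.

120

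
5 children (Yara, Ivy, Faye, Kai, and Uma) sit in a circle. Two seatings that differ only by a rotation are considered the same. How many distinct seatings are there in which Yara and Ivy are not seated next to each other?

All circular seatings of 5 people number (4)! = 24.
Those with Yara next to Ivy: fuse the pair into one unit and seat 4 units around a circle — 2·(3)! = 12.
Subtracting, 24 − 12 = 12.

12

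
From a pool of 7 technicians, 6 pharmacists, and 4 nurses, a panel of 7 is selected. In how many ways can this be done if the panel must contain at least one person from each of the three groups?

Total 7-person selections from all 17: C(17,7) = 19448.
Subtract selections that omit an entire group: no technicians → C(10,7) = 120; no pharmacists → C(11,7) = 330; no nurses → C(13,7) = 1716.
Add back selections omitting two groups (i.e. drawn from a single group): C(7,7) + C(6,7) + C(4,7) = 1.
By inclusion–exclusion: 19448 − 2166 + 1 = 17283.

17283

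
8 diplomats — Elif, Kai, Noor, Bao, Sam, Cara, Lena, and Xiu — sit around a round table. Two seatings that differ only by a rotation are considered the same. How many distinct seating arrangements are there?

Seat Elif anywhere (absorbing the rotational symmetry), then permute the other 7: (7)! = 5040.

5040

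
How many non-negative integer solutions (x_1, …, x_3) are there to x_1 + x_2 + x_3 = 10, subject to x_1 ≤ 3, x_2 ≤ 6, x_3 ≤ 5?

By stars and bars, unrestricted non-negative solutions to x_1+…+x_3 = 10 number C(10+2,2) = 66.
Subtract solutions that violate a single cap (substitute x_i' = x_i − (cap_i+1)): x_1 ≥ 4 gives C(8,2) = 28; x_2 ≥ 7 gives C(5,2) = 10; x_3 ≥ 6 gives C(6,2) = 15. Together 53.
Add back pairs where two caps are both exceeded: 0 + 1 + 0 = 1.
By inclusion–exclusion the count is 66 − 53 + 1 = 14.

14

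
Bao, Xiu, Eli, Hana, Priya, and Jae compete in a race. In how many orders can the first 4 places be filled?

There are 6 choices for 1st place, 5 for 2nd, and so on down to 3 for position 4.
That gives 6 × 5 × 4 × 3 = 360.

360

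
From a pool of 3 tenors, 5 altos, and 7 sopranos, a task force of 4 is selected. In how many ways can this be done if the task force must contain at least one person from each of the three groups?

Unrestricted: C(15,4) = 1365 ways to pick any 4 of the 15.
Subtract selections that omit an entire group: no tenors → C(12,4) = 495; no altos → C(10,4) = 210; no sopranos → C(8,4) = 70.
Add back selections omitting two groups (i.e. drawn from a single group): C(3,4) + C(5,4) + C(7,4) = 40.
By inclusion–exclusion: 1365 − 775 + 40 = 630.

630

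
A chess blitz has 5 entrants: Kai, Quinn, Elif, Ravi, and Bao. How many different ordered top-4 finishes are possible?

120

This is an ordered selection of 4 from 5: P(5,4).
That gives 5 × 4 × 3 × 2 = 120.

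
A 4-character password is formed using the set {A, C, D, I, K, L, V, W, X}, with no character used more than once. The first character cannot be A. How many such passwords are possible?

2688

The first character has 9−1 = 8 choices (anything except A).
The remaining 3 characters are filled from the other 8 symbols without repetition: 8 × 7 × 6 = 336.
Total: 8 × 336 = 2688.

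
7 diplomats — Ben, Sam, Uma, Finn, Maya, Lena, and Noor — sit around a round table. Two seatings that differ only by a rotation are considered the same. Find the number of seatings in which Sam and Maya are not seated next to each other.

480

Without the restriction there are (6)! = 720 seatings.
Those with Sam next to Maya: fuse the pair into one unit and seat 6 units around a circle — 2·(5)! = 240.
Subtracting, 720 − 240 = 480.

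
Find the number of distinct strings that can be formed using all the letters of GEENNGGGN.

GEENNGGGN has 9 letters with E appearing twice, G appearing 4 times, and N appearing 3 times.
So there are 9! / (4!·3!·2!) = 1260 distinguishable arrangements.

1260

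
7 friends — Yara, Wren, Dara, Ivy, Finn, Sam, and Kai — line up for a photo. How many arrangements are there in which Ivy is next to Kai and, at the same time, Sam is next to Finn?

480

Treat {Ivy,Kai} as one block (2 orders) and {Sam,Finn} as another (2 orders).
That leaves 5 units to arrange: 2 × 2 × 5! = 4 × 120 = 480.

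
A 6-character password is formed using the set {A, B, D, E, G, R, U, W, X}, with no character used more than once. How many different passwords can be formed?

60480

With no repetition, fill the 6 characters in order: 9 choices, then 8, down to 4.
That product is 9 × 8 × 7 × 6 × 5 × 4 = 60480.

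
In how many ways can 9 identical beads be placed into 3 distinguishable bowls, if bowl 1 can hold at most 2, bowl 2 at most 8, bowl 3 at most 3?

Without the upper bounds there are C(11,2) = 55 ways to split 9 among 3 bowls.
Subtract solutions that violate a single cap (substitute x_i' = x_i − (cap_i+1)): x_1 ≥ 3 gives C(8,2) = 28; x_2 ≥ 9 gives C(2,2) = 1; x_3 ≥ 4 gives C(7,2) = 21. Together 50.
Add back pairs where two caps are both exceeded: 0 + 6 + 0 = 6.
By inclusion–exclusion the count is 55 − 50 + 6 = 11.

11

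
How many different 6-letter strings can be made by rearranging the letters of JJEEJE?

JJEEJE has 6 letters with E appearing 3 times and J appearing 3 times.
The number of distinct arrangements is 6!/(3!·3!) = 720/36 = 20.

20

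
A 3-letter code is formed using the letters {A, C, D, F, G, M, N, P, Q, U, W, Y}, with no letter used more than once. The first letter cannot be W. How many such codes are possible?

The first letter has 12−1 = 11 choices (anything except W).
The remaining 2 letters are filled from the other 11 symbols without repetition: 11 × 10 = 110.
Total: 11 × 110 = 1210.

1210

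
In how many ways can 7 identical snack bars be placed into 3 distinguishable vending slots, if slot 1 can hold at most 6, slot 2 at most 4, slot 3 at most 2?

Ignoring the caps, the number of non-negative solutions to x_1+…+x_3 = 7 is C(9,2) = 36.
Subtract solutions that violate a single cap (substitute x_i' = x_i − (cap_i+1)): x_1 ≥ 7 gives C(2,2) = 1; x_2 ≥ 5 gives C(4,2) = 6; x_3 ≥ 3 gives C(6,2) = 15. Together 22.
No two caps can be exceeded simultaneously, so the pair terms are all 0.
By inclusion–exclusion the count is 36 − 22 + 0 = 14.

14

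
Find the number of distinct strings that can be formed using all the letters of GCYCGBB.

The 7 letters of GCYCGBB have repeats: B appearing twice, C appearing twice, and G appearing twice.
Dividing 7! = 5040 by 2!·2!·2! = 8 for the repeated letters gives 630.

630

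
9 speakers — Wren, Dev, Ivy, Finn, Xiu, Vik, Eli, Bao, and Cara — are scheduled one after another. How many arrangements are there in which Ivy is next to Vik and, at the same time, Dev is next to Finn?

20160

Treat {Ivy,Vik} as one block (2 orders) and {Dev,Finn} as another (2 orders).
That leaves 7 units to arrange: 2 × 2 × 7! = 4 × 5040 = 20160.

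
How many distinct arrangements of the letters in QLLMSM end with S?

Fix S in the last position and arrange the remaining 5 letters.
Those 5 letters have L appearing twice and M appearing twice, giving (5)!/(2!·2!) = 30.

30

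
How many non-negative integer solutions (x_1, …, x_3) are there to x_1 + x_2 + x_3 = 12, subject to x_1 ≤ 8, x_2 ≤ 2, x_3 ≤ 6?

By stars and bars, unrestricted non-negative solutions to x_1+…+x_3 = 12 number C(12+2,2) = 91.
Subtract solutions that violate a single cap (substitute x_i' = x_i − (cap_i+1)): x_1 ≥ 9 gives C(5,2) = 10; x_2 ≥ 3 gives C(11,2) = 55; x_3 ≥ 7 gives C(7,2) = 21. Together 86.
Add back pairs where two caps are both exceeded: 1 + 0 + 6 = 7.
By inclusion–exclusion the count is 91 − 86 + 7 = 12.

12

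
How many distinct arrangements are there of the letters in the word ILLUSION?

10080

Letter multiplicities in ILLUSION: I×2, L×2, N×1, O×1, S×1, U×1.
So there are 8! / (2!·2!) = 10080 distinguishable arrangements.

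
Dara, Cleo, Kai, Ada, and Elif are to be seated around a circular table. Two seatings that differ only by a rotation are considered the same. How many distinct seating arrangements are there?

Seat Dara anywhere (absorbing the rotational symmetry), then permute the other 4: (4)! = 24.

24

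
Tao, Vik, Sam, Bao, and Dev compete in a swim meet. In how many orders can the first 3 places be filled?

There are 5 choices for 1st place, 4 for 2nd, and 3 for 3rd.
That gives 5 × 4 × 3 = 60.

60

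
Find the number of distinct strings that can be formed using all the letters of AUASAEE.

Letter multiplicities in AUASAEE: A×3, E×2, S×1, U×1.
The number of distinct arrangements is 7!/(3!·2!) = 5040/12 = 420.

420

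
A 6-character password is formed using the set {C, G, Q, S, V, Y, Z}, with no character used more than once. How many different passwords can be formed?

Choose and order 6 of the 7 symbols: the first character has 7 options, the next 6, and so on down to 2.
That product is 7 × 6 × 5 × 4 × 3 × 2 = 5040.

5040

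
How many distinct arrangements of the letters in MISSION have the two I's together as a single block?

360

Treat the 2 copies of I as a single block. The multiset to arrange is then {II, M, N, O, S, S}, 6 items in all.
That gives (6)!/(2!) = 360 arrangements.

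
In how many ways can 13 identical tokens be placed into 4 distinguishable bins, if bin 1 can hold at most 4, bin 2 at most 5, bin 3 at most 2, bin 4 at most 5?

Without the upper bounds there are C(16,3) = 560 ways to split 13 among 4 bins.
Subtract solutions that violate a single cap (substitute x_i' = x_i − (cap_i+1)): x_1 ≥ 5 gives C(11,3) = 165; x_2 ≥ 6 gives C(10,3) = 120; x_3 ≥ 3 gives C(13,3) = 286; x_4 ≥ 6 gives C(10,3) = 120. Together 691.
Add back pairs where two caps are both exceeded: 10 + 56 + 10 + 35 + 4 + 35 = 150.
By inclusion–exclusion the count is 560 − 691 + 150 = 19.

19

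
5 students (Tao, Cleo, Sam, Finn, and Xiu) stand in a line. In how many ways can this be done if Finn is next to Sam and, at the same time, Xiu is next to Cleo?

Treat {Finn,Sam} as one block (2 orders) and {Xiu,Cleo} as another (2 orders).
That leaves 3 units to arrange: 2 × 2 × 3! = 4 × 6 = 24.

24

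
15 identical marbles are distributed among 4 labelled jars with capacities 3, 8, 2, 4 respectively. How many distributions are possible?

By stars and bars, unrestricted non-negative solutions to x_1+…+x_4 = 15 number C(15+3,3) = 816.
Subtract solutions that violate a single cap (substitute x_i' = x_i − (cap_i+1)): x_1 ≥ 4 gives C(14,3) = 364; x_2 ≥ 9 gives C(9,3) = 84; x_3 ≥ 3 gives C(15,3) = 455; x_4 ≥ 5 gives C(13,3) = 286. Together 1189.
Add back pairs where two caps are both exceeded: 10 + 165 + 84 + 20 + 4 + 120 = 403.
Subtract triples: 0 + 0 + 20 + 0 = 20.
By inclusion–exclusion the count is 816 − 1189 + 403 − 20 = 10.

10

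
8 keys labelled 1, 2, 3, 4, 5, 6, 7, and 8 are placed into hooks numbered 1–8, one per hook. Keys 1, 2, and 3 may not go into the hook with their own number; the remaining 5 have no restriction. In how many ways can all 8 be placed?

Let Aᵢ (for i ∈ {1, 2, 3}) be the placements that put key i in its forbidden hook. Any j of these fix j positions, leaving (8−j)! ways to fill the rest, and there are C(3,j) ways to pick which j.
By inclusion–exclusion, the number of valid placements is Σ_{j=0}^{3} (−1)^j C(3,j)·(8−j)!.
Computing: 40320 − 15120 + 2160 − 120 = 27240.

27240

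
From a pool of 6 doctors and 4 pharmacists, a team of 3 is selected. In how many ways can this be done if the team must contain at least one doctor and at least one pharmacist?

96

Total 3-person selections from all 10: C(10,3) = 120.
Subtract selections that omit an entire group: no doctors → C(4,3) = 4; no pharmacists → C(6,3) = 20.
Both groups omitted at once is impossible, so 120 − 24 = 96.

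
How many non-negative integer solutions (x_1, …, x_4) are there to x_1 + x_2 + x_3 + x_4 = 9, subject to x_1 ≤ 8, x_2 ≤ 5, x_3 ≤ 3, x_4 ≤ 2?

Without the upper bounds there are C(12,3) = 220 ways to split 9 among 4 variables.
Subtract solutions that violate a single cap (substitute x_i' = x_i − (cap_i+1)): x_1 ≥ 9 gives C(3,3) = 1; x_2 ≥ 6 gives C(6,3) = 20; x_3 ≥ 4 gives C(8,3) = 56; x_4 ≥ 3 gives C(9,3) = 84. Together 161.
Add back pairs where two caps are both exceeded: 0 + 0 + 0 + 0 + 1 + 10 = 11.
By inclusion–exclusion the count is 220 − 161 + 11 = 70.

70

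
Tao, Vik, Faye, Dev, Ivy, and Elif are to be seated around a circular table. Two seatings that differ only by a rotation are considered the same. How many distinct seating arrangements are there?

120

Around a circle, 6 distinct people have 6!/6 = (5)! = 120 rotationally distinct seatings.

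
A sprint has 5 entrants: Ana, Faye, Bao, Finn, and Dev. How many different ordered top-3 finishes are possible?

There are 5 choices for 1st place, 4 for 2nd, and 3 for 3rd.
That gives 5 × 4 × 3 = 60.

60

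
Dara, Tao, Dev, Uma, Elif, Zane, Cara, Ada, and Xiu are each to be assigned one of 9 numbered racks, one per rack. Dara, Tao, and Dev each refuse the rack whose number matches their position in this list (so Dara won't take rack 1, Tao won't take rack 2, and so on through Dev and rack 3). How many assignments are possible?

Let Aᵢ (for i ∈ {1, 2, 3}) be the placements that put person i in their forbidden rack. Any j of these fix j positions, leaving (9−j)! ways to fill the rest, and there are C(3,j) ways to pick which j.
By inclusion–exclusion, the number of valid placements is Σ_{j=0}^{3} (−1)^j C(3,j)·(9−j)!.
Computing: 362880 − 120960 + 15120 − 720 = 256320.

256320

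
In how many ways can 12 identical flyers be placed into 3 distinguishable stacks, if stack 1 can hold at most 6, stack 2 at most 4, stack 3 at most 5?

10

By stars and bars, unrestricted non-negative solutions to x_1+…+x_3 = 12 number C(12+2,2) = 91.
Subtract solutions that violate a single cap (substitute x_i' = x_i − (cap_i+1)): x_1 ≥ 7 gives C(7,2) = 21; x_2 ≥ 5 gives C(9,2) = 36; x_3 ≥ 6 gives C(8,2) = 28. Together 85.
Add back pairs where two caps are both exceeded: 1 + 0 + 3 = 4.
By inclusion–exclusion the count is 91 − 85 + 4 = 10.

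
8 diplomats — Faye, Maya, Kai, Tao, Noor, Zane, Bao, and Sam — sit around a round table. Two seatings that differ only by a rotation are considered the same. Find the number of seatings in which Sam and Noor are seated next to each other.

Glue Sam and Noor into a block (2 internal orders). Seating 7 units around a circle gives (6)! arrangements.
So 2 × (6)! = 2 × 720 = 1440.

1440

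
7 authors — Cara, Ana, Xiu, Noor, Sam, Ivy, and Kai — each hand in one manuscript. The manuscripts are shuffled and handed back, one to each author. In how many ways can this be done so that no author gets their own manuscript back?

Let Aᵢ be the assignments in which author i gets their own manuscript. We want the size of the complement of A₁∪…∪A_7.
By inclusion–exclusion this is Σ_{j=0}^{7} (−1)^j C(7,j)·(7−j)!.
Computing: 5040 − 5040 + 2520 − 840 + 210 − 42 + 7 − 1 = 1854.

1854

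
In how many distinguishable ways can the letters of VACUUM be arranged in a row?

The 6 letters of VACUUM have repeats: U appearing twice.
So there are 6! / (2!) = 360 distinguishable arrangements.

360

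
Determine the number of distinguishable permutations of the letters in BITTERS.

BITTERS has 7 letters with T appearing twice.
Dividing 7! = 5040 by 2! = 2 for the repeated letters gives 2520.

2520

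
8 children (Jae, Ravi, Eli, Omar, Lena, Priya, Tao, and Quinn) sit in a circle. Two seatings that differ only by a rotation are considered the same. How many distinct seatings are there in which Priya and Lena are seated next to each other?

1440

Glue Priya and Lena into a block (2 internal orders). Seating 7 units around a circle gives (6)! arrangements.
So 2 × (6)! = 2 × 720 = 1440.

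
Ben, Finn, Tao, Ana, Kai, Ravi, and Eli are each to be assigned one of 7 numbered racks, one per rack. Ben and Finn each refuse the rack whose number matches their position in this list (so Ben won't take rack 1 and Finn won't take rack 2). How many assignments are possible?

Let Aᵢ (for i ∈ {1, 2}) be the placements that put person i in their forbidden rack. Any j of these fix j positions, leaving (7−j)! ways to fill the rest, and there are C(2,j) ways to pick which j.
By inclusion–exclusion, the number of valid placements is Σ_{j=0}^{2} (−1)^j C(2,j)·(7−j)!.
Computing: 5040 − 1440 + 120 = 3720.

3720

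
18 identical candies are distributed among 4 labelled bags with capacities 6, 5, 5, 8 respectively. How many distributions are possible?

Ignoring the caps, the number of non-negative solutions to x_1+…+x_4 = 18 is C(21,3) = 1330.
Subtract solutions that violate a single cap (substitute x_i' = x_i − (cap_i+1)): x_1 ≥ 7 gives C(14,3) = 364; x_2 ≥ 6 gives C(15,3) = 455; x_3 ≥ 6 gives C(15,3) = 455; x_4 ≥ 9 gives C(12,3) = 220. Together 1494.
Add back pairs where two caps are both exceeded: 56 + 56 + 10 + 84 + 20 + 20 = 246.
By inclusion–exclusion the count is 1330 − 1494 + 246 = 82.

82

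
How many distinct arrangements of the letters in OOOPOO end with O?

5

With the last slot taken by O, it remains to arrange the other 5 letters (OOPOO).
Those 5 letters have O appearing 4 times, giving (5)!/(4!) = 5.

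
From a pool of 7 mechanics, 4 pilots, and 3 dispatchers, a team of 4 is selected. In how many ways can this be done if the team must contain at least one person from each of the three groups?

462

With no constraint there are C(14,4) = 1001 possible selections.
Selections missing a whole group: no mechanics → C(7,4) = 35; no pilots → C(10,4) = 210; no dispatchers → C(11,4) = 330.
Add back selections omitting two groups (i.e. drawn from a single group): C(7,4) + C(4,4) + C(3,4) = 36.
By inclusion–exclusion: 1001 − 575 + 36 = 462.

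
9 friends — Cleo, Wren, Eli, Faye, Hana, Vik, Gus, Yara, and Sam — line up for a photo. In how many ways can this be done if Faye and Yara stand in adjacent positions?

80640

Place the 7 others and the Faye-Yara pair as 8 objects in a line; the pair has 2 internal arrangements.
That gives 2 × 8! = 2 × 40320 = 80640.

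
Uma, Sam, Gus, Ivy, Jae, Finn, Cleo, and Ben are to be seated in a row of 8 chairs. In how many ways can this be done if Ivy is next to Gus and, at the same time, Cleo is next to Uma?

Treat {Ivy,Gus} as one block (2 orders) and {Cleo,Uma} as another (2 orders).
That leaves 6 units to arrange: 2 × 2 × 6! = 4 × 720 = 2880.

2880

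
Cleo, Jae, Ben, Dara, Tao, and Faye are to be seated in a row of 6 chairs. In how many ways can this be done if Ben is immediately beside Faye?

Glue Ben and Faye into one block (2 internal orders), leaving 5 units to arrange in a row.
That gives 2 × 5! = 2 × 120 = 240.

240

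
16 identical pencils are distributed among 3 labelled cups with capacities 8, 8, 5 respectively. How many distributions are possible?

Ignoring the caps, the number of non-negative solutions to x_1+…+x_3 = 16 is C(18,2) = 153.
Subtract solutions that violate a single cap (substitute x_i' = x_i − (cap_i+1)): x_1 ≥ 9 gives C(9,2) = 36; x_2 ≥ 9 gives C(9,2) = 36; x_3 ≥ 6 gives C(12,2) = 66. Together 138.
Add back pairs where two caps are both exceeded: 0 + 3 + 3 = 6.
By inclusion–exclusion the count is 153 − 138 + 6 = 21.

21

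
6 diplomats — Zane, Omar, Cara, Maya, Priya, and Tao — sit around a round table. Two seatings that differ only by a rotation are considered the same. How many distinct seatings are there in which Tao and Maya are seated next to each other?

Glue Tao and Maya into a block (2 internal orders). Seating 5 units around a circle gives (4)! arrangements.
So 2 × (4)! = 2 × 24 = 48.

48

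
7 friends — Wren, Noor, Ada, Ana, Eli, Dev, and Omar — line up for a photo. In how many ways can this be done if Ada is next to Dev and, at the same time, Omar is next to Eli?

Treat {Ada,Dev} as one block (2 orders) and {Omar,Eli} as another (2 orders).
That leaves 5 units to arrange: 2 × 2 × 5! = 4 × 120 = 480.

480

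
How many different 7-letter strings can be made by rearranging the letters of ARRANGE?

1260

Letter multiplicities in ARRANGE: A×2, E×1, G×1, N×1, R×2.
The number of distinct arrangements is 7!/(2!·2!) = 5040/4 = 1260.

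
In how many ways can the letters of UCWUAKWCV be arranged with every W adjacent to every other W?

10080

Treat the 2 copies of W as a single block. The multiset to arrange is then {WW, A, C, C, K, U, U, V}, 8 items in all.
That gives (8)!/(2!·2!) = 10080 arrangements.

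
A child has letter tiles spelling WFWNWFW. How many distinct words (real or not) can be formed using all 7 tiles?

105

Letter multiplicities in WFWNWFW: F×2, N×1, W×4.
So there are 7! / (4!·2!) = 105 distinguishable arrangements.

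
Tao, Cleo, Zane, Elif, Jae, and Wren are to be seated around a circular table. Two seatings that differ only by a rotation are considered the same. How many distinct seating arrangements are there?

Fix one person's seat to break rotational symmetry; the remaining 5 people can be arranged in (5)! = 120 ways.

120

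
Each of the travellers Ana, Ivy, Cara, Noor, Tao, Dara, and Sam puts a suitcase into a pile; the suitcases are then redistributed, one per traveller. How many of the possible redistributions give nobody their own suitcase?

This is the derangement count D_7: permutations of 7 items with no fixed point.
By inclusion–exclusion this is Σ_{j=0}^{7} (−1)^j C(7,j)·(7−j)!.
Computing: 5040 − 5040 + 2520 − 840 + 210 − 42 + 7 − 1 = 1854.

1854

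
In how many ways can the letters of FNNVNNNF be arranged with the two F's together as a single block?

42

Treat the 2 copies of F as a single block. The multiset to arrange is then {FF, N, N, N, N, N, V}, 7 items in all.
That gives (7)!/(5!) = 42 arrangements.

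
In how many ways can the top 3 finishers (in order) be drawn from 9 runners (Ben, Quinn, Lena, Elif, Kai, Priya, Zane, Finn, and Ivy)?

This is an ordered selection of 3 from 9: P(9,3).
That gives 9 × 8 × 7 = 504.

504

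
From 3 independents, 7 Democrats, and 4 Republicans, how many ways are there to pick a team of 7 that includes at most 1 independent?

Split by how many independents are chosen (0 through 1).
Sum: C(3,0)·C(11,7) + C(3,1)·C(11,6) = 330 + 1386 = 1716.

1716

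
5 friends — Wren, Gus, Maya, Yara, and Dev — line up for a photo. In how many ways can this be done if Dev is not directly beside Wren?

Of the 5! = 120 arrangements, those with Dev and Wren adjacent number 2 × 4! = 48 (treat the pair as a block with 2 internal orders).
Complementary counting: 120 − 48 = 72.

72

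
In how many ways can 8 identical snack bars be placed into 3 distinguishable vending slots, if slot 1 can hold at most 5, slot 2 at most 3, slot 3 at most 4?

Ignoring the caps, the number of non-negative solutions to x_1+…+x_3 = 8 is C(10,2) = 45.
Subtract solutions that violate a single cap (substitute x_i' = x_i − (cap_i+1)): x_1 ≥ 6 gives C(4,2) = 6; x_2 ≥ 4 gives C(6,2) = 15; x_3 ≥ 5 gives C(5,2) = 10. Together 31.
No two caps can be exceeded simultaneously, so the pair terms are all 0.
By inclusion–exclusion the count is 45 − 31 + 0 = 14.

14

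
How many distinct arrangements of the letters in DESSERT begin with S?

360

Fix S in the first position and arrange the remaining 6 letters.
Those 6 letters have E appearing twice, giving (6)!/(2!) = 360.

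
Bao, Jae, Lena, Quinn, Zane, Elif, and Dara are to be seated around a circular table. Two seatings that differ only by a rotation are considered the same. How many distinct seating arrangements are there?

Around a circle, 7 distinct people have 7!/7 = (6)! = 720 rotationally distinct seatings.

720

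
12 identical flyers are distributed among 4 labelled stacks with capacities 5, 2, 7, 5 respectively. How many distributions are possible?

Without the upper bounds there are C(15,3) = 455 ways to split 12 among 4 stacks.
Subtract solutions that violate a single cap (substitute x_i' = x_i − (cap_i+1)): x_1 ≥ 6 gives C(9,3) = 84; x_2 ≥ 3 gives C(12,3) = 220; x_3 ≥ 8 gives C(7,3) = 35; x_4 ≥ 6 gives C(9,3) = 84. Together 423.
Add back pairs where two caps are both exceeded: 20 + 0 + 1 + 4 + 20 + 0 = 45.
By inclusion–exclusion the count is 455 − 423 + 45 = 77.

77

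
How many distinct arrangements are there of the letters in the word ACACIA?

60

Letter multiplicities in ACACIA: A×3, C×2, I×1.
The number of distinct arrangements is 6!/(3!·2!) = 720/12 = 60.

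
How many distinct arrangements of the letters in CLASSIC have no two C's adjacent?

900

Total arrangements of CLASSIC: 7!/(2!·2!) = 1260.
Arrangements with the C's together: treat CC as one letter, giving (6)!/(2!) = 360.
Hence 1260 − 360 = 900.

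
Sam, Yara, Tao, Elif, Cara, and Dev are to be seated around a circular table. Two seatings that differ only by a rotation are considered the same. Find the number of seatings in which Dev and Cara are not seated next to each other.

72

Without the restriction there are (5)! = 120 seatings.
Seatings with Dev beside Cara: treat them as a block with 2 internal orders, giving 2 × (4)! = 48.
Subtracting, 120 − 48 = 72.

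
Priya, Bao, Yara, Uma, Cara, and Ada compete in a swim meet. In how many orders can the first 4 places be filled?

360

There are 6 choices for 1st place, 5 for 2nd, and so on down to 3 for position 4.
That gives 6 × 5 × 4 × 3 = 360.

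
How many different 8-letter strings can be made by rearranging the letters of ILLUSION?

The 8 letters of ILLUSION have repeats: I appearing twice and L appearing twice.
So there are 8! / (2!·2!) = 10080 distinguishable arrangements.

10080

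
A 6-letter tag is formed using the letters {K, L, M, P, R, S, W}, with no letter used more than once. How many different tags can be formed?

Choose and order 6 of the 7 symbols: the first letter has 7 options, the next 6, and so on down to 2.
7 × 6 × 5 × 4 × 3 × 2 = 5040.

5040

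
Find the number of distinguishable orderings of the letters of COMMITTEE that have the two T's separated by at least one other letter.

35280

There are 9!/(2!·2!·2!) = 45360 arrangements of COMMITTEE in total.
Arrangements with the T's together: treat TT as one letter, giving (8)!/(2!·2!) = 10080.
Hence 45360 − 10080 = 35280.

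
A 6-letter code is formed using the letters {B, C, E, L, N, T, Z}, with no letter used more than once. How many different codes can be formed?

Choose and order 6 of the 7 symbols: the first letter has 7 options, the next 6, and so on down to 2.
7 × 6 × 5 × 4 × 3 × 2 = 5040.

5040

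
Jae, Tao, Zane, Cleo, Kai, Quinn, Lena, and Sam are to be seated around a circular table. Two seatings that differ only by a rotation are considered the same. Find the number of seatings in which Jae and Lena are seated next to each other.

Glue Jae and Lena into a block (2 internal orders). Seating 7 units around a circle gives (6)! arrangements.
So 2 × (6)! = 2 × 720 = 1440.

1440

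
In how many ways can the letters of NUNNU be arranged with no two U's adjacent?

There are 5!/(3!·2!) = 10 arrangements of NUNNU in total.
If the two U's are adjacent, glue them into one block, leaving 4 items to arrange: (4)!/(3!) = 4 ways.
Hence 10 − 4 = 6.

6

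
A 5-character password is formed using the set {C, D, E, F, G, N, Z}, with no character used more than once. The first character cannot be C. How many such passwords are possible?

2160

The first character has 7−1 = 6 choices (anything except C).
The remaining 4 characters are filled from the other 6 symbols without repetition: 6 × 5 × 4 × 3 = 360.
Total: 6 × 360 = 2160.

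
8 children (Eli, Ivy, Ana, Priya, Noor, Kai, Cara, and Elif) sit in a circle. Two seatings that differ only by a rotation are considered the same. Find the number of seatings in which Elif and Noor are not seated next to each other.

3600

Without the restriction there are (7)! = 5040 seatings.
Those with Elif next to Noor: fuse the pair into one unit and seat 7 units around a circle — 2·(6)! = 1440.
Subtracting, 5040 − 1440 = 3600.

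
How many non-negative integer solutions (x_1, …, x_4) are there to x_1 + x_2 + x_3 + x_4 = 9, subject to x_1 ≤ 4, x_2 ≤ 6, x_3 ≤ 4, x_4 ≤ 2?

By stars and bars, unrestricted non-negative solutions to x_1+…+x_4 = 9 number C(9+3,3) = 220.
Subtract solutions that violate a single cap (substitute x_i' = x_i − (cap_i+1)): x_1 ≥ 5 gives C(7,3) = 35; x_2 ≥ 7 gives C(5,3) = 10; x_3 ≥ 5 gives C(7,3) = 35; x_4 ≥ 3 gives C(9,3) = 84. Together 164.
Add back pairs where two caps are both exceeded: 0 + 0 + 4 + 0 + 0 + 4 = 8.
By inclusion–exclusion the count is 220 − 164 + 8 = 64.

64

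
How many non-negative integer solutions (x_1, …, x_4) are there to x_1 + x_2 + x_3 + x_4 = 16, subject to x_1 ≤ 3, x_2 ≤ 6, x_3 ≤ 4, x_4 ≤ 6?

20

Ignoring the caps, the number of non-negative solutions to x_1+…+x_4 = 16 is C(19,3) = 969.
Subtract solutions that violate a single cap (substitute x_i' = x_i − (cap_i+1)): x_1 ≥ 4 gives C(15,3) = 455; x_2 ≥ 7 gives C(12,3) = 220; x_3 ≥ 5 gives C(14,3) = 364; x_4 ≥ 7 gives C(12,3) = 220. Together 1259.
Add back pairs where two caps are both exceeded: 56 + 120 + 56 + 35 + 10 + 35 = 312.
Subtract triples: 1 + 0 + 1 + 0 = 2.
By inclusion–exclusion the count is 969 − 1259 + 312 − 2 = 20.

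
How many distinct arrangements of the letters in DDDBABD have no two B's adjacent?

There are 7!/(4!·2!) = 105 arrangements of DDDBABD in total.
If the two B's are adjacent, glue them into one block, leaving 6 items to arrange: (6)!/(4!) = 30 ways.
Subtracting, 105 − 30 = 75 arrangements keep the B's apart.

75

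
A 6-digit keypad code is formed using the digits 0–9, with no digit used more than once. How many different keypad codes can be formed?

151200

With no repetition, fill the 6 digits in order: 10 choices, then 9, down to 5.
That product is 10 × 9 × 8 × 7 × 6 × 5 = 151200.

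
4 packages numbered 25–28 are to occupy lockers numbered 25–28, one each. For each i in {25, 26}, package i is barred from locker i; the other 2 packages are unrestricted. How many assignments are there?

Let Aᵢ (for i ∈ {25, 26}) be the placements that put package i in its forbidden locker. Any j of these fix j positions, leaving (4−j)! ways to fill the rest, and there are C(2,j) ways to pick which j.
By inclusion–exclusion, the number of valid placements is Σ_{j=0}^{2} (−1)^j C(2,j)·(4−j)!.
Computing: 24 − 12 + 2 = 14.

14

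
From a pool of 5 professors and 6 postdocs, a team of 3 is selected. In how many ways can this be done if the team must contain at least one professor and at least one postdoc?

Unrestricted: C(11,3) = 165 ways to pick any 3 of the 11.
Subtract selections that omit an entire group: no professors → C(6,3) = 20; no postdocs → C(5,3) = 10.
Both groups omitted at once is impossible, so 165 − 30 = 135.

135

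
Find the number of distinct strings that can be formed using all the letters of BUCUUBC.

210

The 7 letters of BUCUUBC have repeats: B appearing twice, C appearing twice, and U appearing 3 times.
So there are 7! / (3!·2!·2!) = 210 distinguishable arrangements.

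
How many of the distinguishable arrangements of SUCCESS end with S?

180

With the last slot taken by S, it remains to arrange the other 6 letters (UCCESS).
Those 6 letters have C appearing twice and S appearing twice, giving (6)!/(2!·2!) = 180.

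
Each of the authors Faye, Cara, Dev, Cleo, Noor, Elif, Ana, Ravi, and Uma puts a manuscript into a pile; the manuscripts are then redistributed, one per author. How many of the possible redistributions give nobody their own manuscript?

133496

Count assignments avoiding every fixed point. For any j of the 9 authors fixed to their own manuscript, the other 9−j can be arranged in (9−j)! ways.
By inclusion–exclusion this is Σ_{j=0}^{9} (−1)^j C(9,j)·(9−j)!.
Computing: 362880 − 362880 + 181440 − 60480 + 15120 − 3024 + 504 − 72 + 9 − 1 = 133496.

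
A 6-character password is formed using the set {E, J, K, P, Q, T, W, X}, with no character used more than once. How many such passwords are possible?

This is a permutation of 6 out of 8: P(8,6) = 8!/2!.
That product is 8 × 7 × 6 × 5 × 4 × 3 = 20160.

20160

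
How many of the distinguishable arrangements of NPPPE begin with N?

With the first slot taken by N, it remains to arrange the other 4 letters (PPPE).
Those 4 letters have P appearing 3 times, giving (4)!/(3!) = 4.

4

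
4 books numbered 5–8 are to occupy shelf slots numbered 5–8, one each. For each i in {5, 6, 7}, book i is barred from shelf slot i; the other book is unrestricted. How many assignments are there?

11

Let Aᵢ (for i ∈ {5, 6, 7}) be the placements that put book i in its forbidden shelf slot. Any j of these fix j positions, leaving (4−j)! ways to fill the rest, and there are C(3,j) ways to pick which j.
By inclusion–exclusion, the number of valid placements is Σ_{j=0}^{3} (−1)^j C(3,j)·(4−j)!.
Computing: 24 − 18 + 6 − 1 = 11.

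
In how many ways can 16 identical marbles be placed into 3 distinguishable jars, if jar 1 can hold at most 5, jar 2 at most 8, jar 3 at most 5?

6

Ignoring the caps, the number of non-negative solutions to x_1+…+x_3 = 16 is C(18,2) = 153.
Subtract solutions that violate a single cap (substitute x_i' = x_i − (cap_i+1)): x_1 ≥ 6 gives C(12,2) = 66; x_2 ≥ 9 gives C(9,2) = 36; x_3 ≥ 6 gives C(12,2) = 66. Together 168.
Add back pairs where two caps are both exceeded: 3 + 15 + 3 = 21.
By inclusion–exclusion the count is 153 − 168 + 21 = 6.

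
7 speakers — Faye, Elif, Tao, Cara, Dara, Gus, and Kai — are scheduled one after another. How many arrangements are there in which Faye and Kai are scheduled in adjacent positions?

Treat {Faye, Kai} as a single unit. There are 6 units to order, and the pair itself can be ordered 2 ways.
So the count is 2·(6)! = 1440.

1440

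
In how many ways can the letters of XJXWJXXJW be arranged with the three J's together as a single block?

105

Treat the 3 copies of J as a single block. The multiset to arrange is then {JJJ, W, W, X, X, X, X}, 7 items in all.
That gives (7)!/(4!·2!) = 105 arrangements.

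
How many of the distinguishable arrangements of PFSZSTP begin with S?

With the first slot taken by S, it remains to arrange the other 6 letters (PFZSTP).
Those 6 letters have P appearing twice, giving (6)!/(2!) = 360.

360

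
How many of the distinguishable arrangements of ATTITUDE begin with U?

With the first slot taken by U, it remains to arrange the other 7 letters (ATTITDE).
Those 7 letters have T appearing 3 times, giving (7)!/(3!) = 840.

840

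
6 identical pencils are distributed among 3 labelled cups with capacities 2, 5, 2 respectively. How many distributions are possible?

8

Without the upper bounds there are C(8,2) = 28 ways to split 6 among 3 cups.
Subtract solutions that violate a single cap (substitute x_i' = x_i − (cap_i+1)): x_1 ≥ 3 gives C(5,2) = 10; x_2 ≥ 6 gives C(2,2) = 1; x_3 ≥ 3 gives C(5,2) = 10. Together 21.
Add back pairs where two caps are both exceeded: 0 + 1 + 0 = 1.
By inclusion–exclusion the count is 28 − 21 + 1 = 8.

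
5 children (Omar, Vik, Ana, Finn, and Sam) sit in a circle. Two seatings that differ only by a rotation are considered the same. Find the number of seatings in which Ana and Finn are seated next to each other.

12

Treat {Ana, Finn} as one unit (2 internal orders) and seat the resulting 4 units around the table: (3)! circular arrangements.
So 2 × (3)! = 2 × 6 = 12.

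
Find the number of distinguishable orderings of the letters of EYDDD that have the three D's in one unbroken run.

Treat the 3 copies of D as a single block. The multiset to arrange is then {DDD, E, Y}, 3 items in all.
All 3 items are distinct, so there are (3)! = 6 arrangements.

6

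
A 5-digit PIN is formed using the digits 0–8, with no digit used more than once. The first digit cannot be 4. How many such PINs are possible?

13440

The first digit has 9−1 = 8 choices (anything except 4).
The remaining 4 digits are filled from the other 8 symbols without repetition: 8 × 7 × 6 × 5 = 1680.
Total: 8 × 1680 = 13440.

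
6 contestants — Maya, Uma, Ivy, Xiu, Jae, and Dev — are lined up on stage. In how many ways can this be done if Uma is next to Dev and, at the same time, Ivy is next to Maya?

96

Treat {Uma,Dev} as one block (2 orders) and {Ivy,Maya} as another (2 orders).
That leaves 4 units to arrange: 2 × 2 × 4! = 4 × 24 = 96.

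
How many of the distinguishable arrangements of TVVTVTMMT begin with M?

Fix M in the first position and arrange the remaining 8 letters.
Those 8 letters have T appearing 4 times and V appearing 3 times, giving (8)!/(4!·3!) = 280.

280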